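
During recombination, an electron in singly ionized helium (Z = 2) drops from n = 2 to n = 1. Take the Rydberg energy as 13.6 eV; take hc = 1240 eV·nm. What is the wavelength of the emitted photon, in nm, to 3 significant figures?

For Z = 2 the level energies scale as Z², so the effective Rydberg energy is 13.6 × 4 = 54.40 eV.
ΔE = 54.40 × (1/1² − 1/2²) = 54.40 × 0.7500 = 40.80 eV.
λ = hc/ΔE = 1240 / 40.80 = 30.4 nm.

30.4 nm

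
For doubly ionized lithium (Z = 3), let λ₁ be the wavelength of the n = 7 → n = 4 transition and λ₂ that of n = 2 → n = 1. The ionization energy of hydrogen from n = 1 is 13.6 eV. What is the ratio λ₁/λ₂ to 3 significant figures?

λ ∝ 1/ΔE ∝ 1/(1/n_f² − 1/n_i²), and the Z² and hc factors cancel in the ratio.
λ₁/λ₂ = (1/1² − 1/2²)/(1/4² − 1/7²) = 0.7500/0.04209 = 17.8.

17.8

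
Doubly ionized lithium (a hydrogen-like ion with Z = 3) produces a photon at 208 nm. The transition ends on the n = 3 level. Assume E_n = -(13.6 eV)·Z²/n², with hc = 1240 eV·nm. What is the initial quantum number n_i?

n_i = 4

The photon energy is ΔE = hc/λ = 1240 / 208 = 5.962 eV.
With Z = 3, ΔE = 122.4 × (1/n_f² − 1/n_i²), so 1/n_f² − 1/n_i² = 0.04871.
With n_f = 3: 1/n_i² = 1/9 − 0.04871 = 0.06241, so n_i ≈ 4.00.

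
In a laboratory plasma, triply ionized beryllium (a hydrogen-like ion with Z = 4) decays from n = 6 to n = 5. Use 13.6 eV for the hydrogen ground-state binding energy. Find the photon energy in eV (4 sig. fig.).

2.660 eV

The Bohr energies scale as Z², so for Z = 4: E_n = −217.6/n² eV.
E_6 = −217.6/36 = −6.044 eV and E_5 = −217.6/25 = −8.704 eV.
The photon energy is |E_6 − E_5| = 2.660 eV.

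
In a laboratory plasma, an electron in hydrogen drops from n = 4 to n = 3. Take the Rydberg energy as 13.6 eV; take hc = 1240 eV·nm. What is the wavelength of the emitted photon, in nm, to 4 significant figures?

1876 nm

ΔE = 13.60 × (1/3² − 1/4²) = 13.60 × 0.04861 = 0.6611 eV.
λ = hc/ΔE = 1240 / 0.6611 = 1876 nm.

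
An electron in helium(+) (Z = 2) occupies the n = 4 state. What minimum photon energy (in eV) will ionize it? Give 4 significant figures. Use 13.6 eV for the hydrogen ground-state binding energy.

E_n = −13.6 Z²/n² = −54.40/n² eV for Z = 2.
E_4 = −54.40/16 = −3.400 eV, so ionization (to E = 0) requires 3.400 eV.

3.400 eV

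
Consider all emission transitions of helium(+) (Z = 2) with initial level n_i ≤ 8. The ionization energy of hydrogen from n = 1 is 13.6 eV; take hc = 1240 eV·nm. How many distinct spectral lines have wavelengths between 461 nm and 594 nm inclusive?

3

Enumerate all n_i → n_f pairs with 1 ≤ n_f < n_i ≤ 8 and compute λ = 1240 / [13.6·4·(1/n_f² − 1/n_i²)].
Lines falling in [461, 594] nm: 4→3 (468.9 nm), 8→4 (486.3 nm), 7→4 (541.5 nm).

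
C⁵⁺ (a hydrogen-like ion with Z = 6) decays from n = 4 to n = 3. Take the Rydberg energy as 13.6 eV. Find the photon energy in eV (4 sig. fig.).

The Bohr energies scale as Z², so for Z = 6: E_n = −489.6/n² eV.
E_4 = −489.6/16 = −30.60 eV and E_3 = −489.6/9 = −54.40 eV.
The photon energy is |E_4 − E_3| = 23.80 eV.

23.80 eV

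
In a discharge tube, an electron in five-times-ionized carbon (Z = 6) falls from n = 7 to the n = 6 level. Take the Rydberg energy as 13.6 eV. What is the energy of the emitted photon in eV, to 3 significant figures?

3.61 eV

The Bohr energies scale as Z², so for Z = 6: E_n = −489.6/n² eV.
E_7 = −489.6/49 = −9.992 eV and E_6 = −489.6/36 = −13.60 eV.
The photon energy is |E_7 − E_6| = 3.61 eV.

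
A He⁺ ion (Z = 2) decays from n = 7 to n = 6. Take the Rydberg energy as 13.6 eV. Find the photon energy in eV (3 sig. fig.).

The Bohr energies scale as Z², so for Z = 2: E_n = −54.40/n² eV.
E_7 = −54.40/49 = −1.110 eV and E_6 = −54.40/36 = −1.511 eV.
The photon energy is |E_7 − E_6| = 0.401 eV.

0.401 eV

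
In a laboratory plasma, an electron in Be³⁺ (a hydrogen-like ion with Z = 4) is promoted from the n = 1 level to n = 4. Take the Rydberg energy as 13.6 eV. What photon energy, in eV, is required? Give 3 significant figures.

204 eV

The Bohr energies scale as Z², so for Z = 4: E_n = −217.6/n² eV.
E_4 = −217.6/16 = −13.60 eV and E_1 = −217.6/1 = −217.6 eV.
The photon energy is |E_4 − E_1| = 204 eV.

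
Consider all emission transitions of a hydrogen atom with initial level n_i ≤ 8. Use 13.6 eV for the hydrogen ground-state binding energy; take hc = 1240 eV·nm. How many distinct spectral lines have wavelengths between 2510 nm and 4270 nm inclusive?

3

Enumerate all n_i → n_f pairs with 1 ≤ n_f < n_i ≤ 8 and compute λ = 1240 / [13.6·1·(1/n_f² − 1/n_i²)].
Lines falling in [2510, 4270] nm: 6→4 (2626 nm), 8→5 (3741 nm), 5→4 (4052 nm).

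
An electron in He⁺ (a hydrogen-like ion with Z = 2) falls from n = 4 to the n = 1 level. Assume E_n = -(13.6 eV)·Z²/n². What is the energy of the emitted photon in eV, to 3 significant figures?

The Bohr energies scale as Z², so for Z = 2: E_n = −54.40/n² eV.
E_4 = −54.40/16 = −3.400 eV and E_1 = −54.40/1 = −54.40 eV.
The photon energy is |E_4 − E_1| = 51.0 eV.

51.0 eV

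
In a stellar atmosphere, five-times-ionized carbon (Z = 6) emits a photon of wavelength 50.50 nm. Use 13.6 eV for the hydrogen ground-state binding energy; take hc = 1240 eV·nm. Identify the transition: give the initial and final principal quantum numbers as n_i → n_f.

n_i = 9, n_f = 4

The photon energy is ΔE = hc/λ = 1240 / 50.50 = 24.55 eV.
With Z = 6, ΔE = 489.6 × (1/n_f² − 1/n_i²), so 1/n_f² − 1/n_i² = 0.05015.
Trying n_f = 4 gives 1/n_i² = 0.01235, i.e. n_i ≈ 9; this pair matches.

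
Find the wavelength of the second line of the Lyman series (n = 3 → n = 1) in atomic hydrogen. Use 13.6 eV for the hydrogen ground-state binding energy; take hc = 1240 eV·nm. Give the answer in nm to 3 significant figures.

The Lyman series terminates on n_f = 1; the second line has n_i = 1+2 = 3.
ΔE = 13.60 × (1/1² − 1/3²) = 12.09 eV.
λ = 1240 / 12.09 = 103 nm.

103 nm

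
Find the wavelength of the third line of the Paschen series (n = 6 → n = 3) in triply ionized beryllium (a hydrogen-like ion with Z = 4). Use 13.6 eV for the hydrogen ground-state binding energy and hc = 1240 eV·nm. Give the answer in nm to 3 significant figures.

68.4 nm

The Paschen series terminates on n_f = 3; the third line has n_i = 3+3 = 6.
ΔE = 217.6 × (1/3² − 1/6²) = 18.13 eV.
λ = 1240 / 18.13 = 68.4 nm.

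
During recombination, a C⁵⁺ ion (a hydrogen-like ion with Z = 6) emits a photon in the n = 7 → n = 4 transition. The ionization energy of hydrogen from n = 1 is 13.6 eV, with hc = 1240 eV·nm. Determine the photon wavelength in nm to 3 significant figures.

For Z = 6 the level energies scale as Z², so the effective Rydberg energy is 13.6 × 36 = 489.6 eV.
ΔE = 489.6 × (1/4² − 1/7²) = 489.6 × 0.04209 = 20.61 eV.
λ = hc/ΔE = 1240 / 20.61 = 60.2 nm.

60.2 nm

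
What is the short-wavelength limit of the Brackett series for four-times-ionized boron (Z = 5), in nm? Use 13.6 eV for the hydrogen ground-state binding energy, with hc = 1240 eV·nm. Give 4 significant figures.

The Brackett series has lower level n_f = 4; the series limit corresponds to n_i → ∞.
ΔE_max = 13.6 × 25 / 4² = 21.25 eV.
λ_min = 1240 / 21.25 = 58.35 nm.

58.35 nm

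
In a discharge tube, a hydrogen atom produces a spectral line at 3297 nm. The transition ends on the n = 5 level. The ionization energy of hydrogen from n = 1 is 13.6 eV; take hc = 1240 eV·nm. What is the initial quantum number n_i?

n_i = 9

The photon energy is ΔE = hc/λ = 1240 / 3297 = 0.3761 eV.
With Z = 1, ΔE = 13.60 × (1/n_f² − 1/n_i²), so 1/n_f² − 1/n_i² = 0.02765.
With n_f = 5: 1/n_i² = 1/25 − 0.02765 = 0.01235, so n_i ≈ 9.00.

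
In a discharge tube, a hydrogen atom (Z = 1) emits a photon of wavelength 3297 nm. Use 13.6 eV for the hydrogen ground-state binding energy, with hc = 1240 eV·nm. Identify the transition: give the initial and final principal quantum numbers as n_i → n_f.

The photon energy is ΔE = hc/λ = 1240 / 3297 = 0.3761 eV.
With Z = 1, ΔE = 13.60 × (1/n_f² − 1/n_i²), so 1/n_f² − 1/n_i² = 0.02765.
Trying n_f = 5 gives 1/n_i² = 0.01235, i.e. n_i ≈ 9; this pair matches.

n_i = 9, n_f = 5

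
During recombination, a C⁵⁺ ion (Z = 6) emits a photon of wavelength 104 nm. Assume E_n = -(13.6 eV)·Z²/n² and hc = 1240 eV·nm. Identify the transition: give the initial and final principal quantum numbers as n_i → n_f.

n_i = 8, n_f = 5

The photon energy is ΔE = hc/λ = 1240 / 104 = 11.92 eV.
With Z = 6, ΔE = 489.6 × (1/n_f² − 1/n_i²), so 1/n_f² − 1/n_i² = 0.02435.
Trying n_f = 5 gives 1/n_i² = 0.01565, i.e. n_i ≈ 8; this pair matches.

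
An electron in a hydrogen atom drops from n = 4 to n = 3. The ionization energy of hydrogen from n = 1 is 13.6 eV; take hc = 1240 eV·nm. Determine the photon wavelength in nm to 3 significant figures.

ΔE = 13.60 × (1/3² − 1/4²) = 13.60 × 0.04861 = 0.6611 eV.
λ = hc/ΔE = 1240 / 0.6611 = 1880 nm.
This line belongs to the Paschen series.

1880 nm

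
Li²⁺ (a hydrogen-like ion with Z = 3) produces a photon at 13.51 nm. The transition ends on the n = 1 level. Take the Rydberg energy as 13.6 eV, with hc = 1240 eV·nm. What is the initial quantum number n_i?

The photon energy is ΔE = hc/λ = 1240 / 13.51 = 91.78 eV.
With Z = 3, ΔE = 122.4 × (1/n_f² − 1/n_i²), so 1/n_f² − 1/n_i² = 0.7499.
With n_f = 1: 1/n_i² = 1/1 − 0.7499 = 0.2501, so n_i ≈ 2.00.

n_i = 2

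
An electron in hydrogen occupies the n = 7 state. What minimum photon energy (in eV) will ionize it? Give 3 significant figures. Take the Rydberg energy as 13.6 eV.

E_7 = −13.60/49 = −0.278 eV, so ionization (to E = 0) requires 0.278 eV.

0.278 eV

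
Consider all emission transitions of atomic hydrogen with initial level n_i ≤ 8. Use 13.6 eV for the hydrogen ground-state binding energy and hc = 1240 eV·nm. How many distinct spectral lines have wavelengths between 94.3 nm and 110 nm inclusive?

Enumerate all n_i → n_f pairs with 1 ≤ n_f < n_i ≤ 8 and compute λ = 1240 / [13.6·1·(1/n_f² − 1/n_i²)].
Lines falling in [94.3, 110] nm: 5→1 (94.98 nm), 4→1 (97.25 nm), 3→1 (102.6 nm).

3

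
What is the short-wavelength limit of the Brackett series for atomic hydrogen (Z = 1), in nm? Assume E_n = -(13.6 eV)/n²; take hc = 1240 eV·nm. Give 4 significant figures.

1459 nm

The Brackett series has lower level n_f = 4; the series limit corresponds to n_i → ∞.
ΔE_max = 13.6 × 1 / 4² = 0.8500 eV.
λ_min = 1240 / 0.8500 = 1459 nm.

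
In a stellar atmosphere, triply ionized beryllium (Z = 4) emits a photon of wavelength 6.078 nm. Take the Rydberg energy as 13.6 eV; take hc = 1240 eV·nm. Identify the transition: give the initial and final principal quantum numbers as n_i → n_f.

n_i = 4, n_f = 1

The photon energy is ΔE = hc/λ = 1240 / 6.078 = 204.0 eV.
With Z = 4, ΔE = 217.6 × (1/n_f² − 1/n_i²), so 1/n_f² − 1/n_i² = 0.9376.
Trying n_f = 1 gives 1/n_i² = 0.06243, i.e. n_i ≈ 4; this pair matches.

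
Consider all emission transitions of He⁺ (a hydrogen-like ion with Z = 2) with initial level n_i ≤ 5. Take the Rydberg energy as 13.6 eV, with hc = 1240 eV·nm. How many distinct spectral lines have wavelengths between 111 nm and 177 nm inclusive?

2

Enumerate all n_i → n_f pairs with 1 ≤ n_f < n_i ≤ 5 and compute λ = 1240 / [13.6·4·(1/n_f² − 1/n_i²)].
Lines falling in [111, 177] nm: 4→2 (121.6 nm), 3→2 (164.1 nm).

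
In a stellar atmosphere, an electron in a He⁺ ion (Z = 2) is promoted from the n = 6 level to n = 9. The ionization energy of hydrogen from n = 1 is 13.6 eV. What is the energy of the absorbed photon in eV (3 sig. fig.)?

0.840 eV

The Bohr energies scale as Z², so for Z = 2: E_n = −54.40/n² eV.
E_9 = −54.40/81 = −0.6716 eV and E_6 = −54.40/36 = −1.511 eV.
The photon energy is |E_9 − E_6| = 0.840 eV.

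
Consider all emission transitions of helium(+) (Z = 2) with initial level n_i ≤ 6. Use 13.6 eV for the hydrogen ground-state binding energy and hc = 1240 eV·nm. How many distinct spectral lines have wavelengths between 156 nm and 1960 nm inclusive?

Enumerate all n_i → n_f pairs with 1 ≤ n_f < n_i ≤ 6 and compute λ = 1240 / [13.6·4·(1/n_f² − 1/n_i²)].
Lines falling in [156, 1960] nm: 3→2 (164.1 nm), 6→3 (273.5 nm), 5→3 (320.5 nm), 4→3 (468.9 nm), 6→4 (656.5 nm), 5→4 (1013 nm), 6→5 (1865 nm).

7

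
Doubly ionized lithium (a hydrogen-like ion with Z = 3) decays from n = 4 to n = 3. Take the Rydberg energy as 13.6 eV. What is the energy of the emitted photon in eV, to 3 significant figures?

5.95 eV

The Bohr energies scale as Z², so for Z = 3: E_n = −122.4/n² eV.
E_4 = −122.4/16 = −7.650 eV and E_3 = −122.4/9 = −13.60 eV.
The photon energy is |E_4 − E_3| = 5.95 eV.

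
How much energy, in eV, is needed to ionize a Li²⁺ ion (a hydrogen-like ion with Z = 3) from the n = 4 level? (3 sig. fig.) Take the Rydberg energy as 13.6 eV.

7.65 eV

E_n = −13.6 Z²/n² = −122.4/n² eV for Z = 3.
E_4 = −122.4/16 = −7.65 eV, so ionization (to E = 0) requires 7.65 eV.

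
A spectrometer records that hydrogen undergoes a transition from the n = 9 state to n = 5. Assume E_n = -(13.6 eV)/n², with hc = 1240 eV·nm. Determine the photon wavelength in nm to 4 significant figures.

3297 nm

ΔE = 13.60 × (1/5² − 1/9²) = 13.60 × 0.02765 = 0.3761 eV.
λ = hc/ΔE = 1240 / 0.3761 = 3297 nm.
This line belongs to the Pfund series.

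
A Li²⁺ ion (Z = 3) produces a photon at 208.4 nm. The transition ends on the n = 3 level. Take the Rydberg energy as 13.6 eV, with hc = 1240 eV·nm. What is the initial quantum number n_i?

n_i = 4

The photon energy is ΔE = hc/λ = 1240 / 208.4 = 5.950 eV.
With Z = 3, ΔE = 122.4 × (1/n_f² − 1/n_i²), so 1/n_f² − 1/n_i² = 0.04861.
With n_f = 3: 1/n_i² = 1/9 − 0.04861 = 0.06250, so n_i ≈ 4.00.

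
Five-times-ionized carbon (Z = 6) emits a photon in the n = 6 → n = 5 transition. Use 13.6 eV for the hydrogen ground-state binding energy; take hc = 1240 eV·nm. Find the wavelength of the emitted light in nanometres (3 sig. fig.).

For Z = 6 the level energies scale as Z², so the effective Rydberg energy is 13.6 × 36 = 489.6 eV.
ΔE = 489.6 × (1/5² − 1/6²) = 489.6 × 0.01222 = 5.984 eV.
λ = hc/ΔE = 1240 / 5.984 = 207 nm.

207 nm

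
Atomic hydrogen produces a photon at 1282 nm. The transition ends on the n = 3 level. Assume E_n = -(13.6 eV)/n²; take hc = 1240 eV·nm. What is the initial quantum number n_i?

n_i = 5

The photon energy is ΔE = hc/λ = 1240 / 1282 = 0.9672 eV.
With Z = 1, ΔE = 13.60 × (1/n_f² − 1/n_i²), so 1/n_f² − 1/n_i² = 0.07112.
With n_f = 3: 1/n_i² = 1/9 − 0.07112 = 0.03999, so n_i ≈ 5.00.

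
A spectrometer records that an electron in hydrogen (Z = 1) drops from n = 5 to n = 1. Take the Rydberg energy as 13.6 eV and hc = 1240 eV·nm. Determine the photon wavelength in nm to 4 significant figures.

94.98 nm

ΔE = 13.60 × (1/1² − 1/5²) = 13.60 × 0.9600 = 13.06 eV.
λ = hc/ΔE = 1240 / 13.06 = 94.98 nm.
This line belongs to the Lyman series.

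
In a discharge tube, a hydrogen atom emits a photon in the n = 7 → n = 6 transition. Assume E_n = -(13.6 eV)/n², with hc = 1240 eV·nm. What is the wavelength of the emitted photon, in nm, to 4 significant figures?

ΔE = 13.60 × (1/6² − 1/7²) = 13.60 × 0.007370 = 0.1002 eV.
λ = hc/ΔE = 1240 / 0.1002 = 12370 nm.

12370 nm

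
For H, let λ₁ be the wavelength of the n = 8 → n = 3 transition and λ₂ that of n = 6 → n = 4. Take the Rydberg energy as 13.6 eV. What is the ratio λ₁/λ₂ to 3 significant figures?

λ ∝ 1/ΔE ∝ 1/(1/n_f² − 1/n_i²), and the Z² and hc factors cancel in the ratio.
λ₁/λ₂ = (1/4² − 1/6²)/(1/3² − 1/8²) = 0.03472/0.09549 = 0.364.

0.364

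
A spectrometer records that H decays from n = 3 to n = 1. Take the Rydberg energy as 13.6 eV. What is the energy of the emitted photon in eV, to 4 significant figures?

E_3 = −13.60/9 = −1.511 eV and E_1 = −13.60/1 = −13.60 eV.
The photon energy is |E_3 − E_1| = 12.09 eV.

12.09 eV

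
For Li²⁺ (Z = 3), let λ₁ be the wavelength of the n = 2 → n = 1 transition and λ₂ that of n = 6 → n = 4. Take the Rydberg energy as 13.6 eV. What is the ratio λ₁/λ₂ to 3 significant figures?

λ ∝ 1/ΔE ∝ 1/(1/n_f² − 1/n_i²), and the Z² and hc factors cancel in the ratio.
λ₁/λ₂ = (1/4² − 1/6²)/(1/1² − 1/2²) = 0.03472/0.7500 = 0.0463.

0.0463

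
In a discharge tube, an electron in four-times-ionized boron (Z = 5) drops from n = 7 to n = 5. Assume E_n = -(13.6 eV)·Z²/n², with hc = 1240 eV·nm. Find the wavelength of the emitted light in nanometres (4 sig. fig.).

186.2 nm

For Z = 5 the level energies scale as Z², so the effective Rydberg energy is 13.6 × 25 = 340.0 eV.
ΔE = 340.0 × (1/5² − 1/7²) = 340.0 × 0.01959 = 6.661 eV.
λ = hc/ΔE = 1240 / 6.661 = 186.2 nm.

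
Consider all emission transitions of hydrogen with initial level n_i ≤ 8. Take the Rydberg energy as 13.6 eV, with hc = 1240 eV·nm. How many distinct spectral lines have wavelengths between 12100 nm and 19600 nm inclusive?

2

Enumerate all n_i → n_f pairs with 1 ≤ n_f < n_i ≤ 8 and compute λ = 1240 / [13.6·1·(1/n_f² − 1/n_i²)].
Lines falling in [12100, 19600] nm: 7→6 (12370 nm), 8→7 (19060 nm).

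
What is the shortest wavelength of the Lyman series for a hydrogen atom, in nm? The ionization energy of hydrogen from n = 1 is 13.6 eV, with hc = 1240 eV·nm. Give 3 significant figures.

The Lyman series has lower level n_f = 1; the series limit corresponds to n_i → ∞.
ΔE_max = 13.6 × 1 / 1² = 13.60 eV.
λ_min = 1240 / 13.60 = 91.2 nm.

91.2 nm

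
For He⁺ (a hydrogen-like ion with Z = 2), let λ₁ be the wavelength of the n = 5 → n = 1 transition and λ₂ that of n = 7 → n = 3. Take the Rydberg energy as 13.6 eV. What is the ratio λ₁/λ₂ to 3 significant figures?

λ ∝ 1/ΔE ∝ 1/(1/n_f² − 1/n_i²), and the Z² and hc factors cancel in the ratio.
λ₁/λ₂ = (1/3² − 1/7²)/(1/1² − 1/5²) = 0.09070/0.9600 = 0.0945.

0.0945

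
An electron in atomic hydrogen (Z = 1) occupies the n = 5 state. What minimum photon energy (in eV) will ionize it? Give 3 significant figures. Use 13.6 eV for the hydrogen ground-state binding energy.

0.544 eV

E_5 = −13.60/25 = −0.544 eV, so ionization (to E = 0) requires 0.544 eV.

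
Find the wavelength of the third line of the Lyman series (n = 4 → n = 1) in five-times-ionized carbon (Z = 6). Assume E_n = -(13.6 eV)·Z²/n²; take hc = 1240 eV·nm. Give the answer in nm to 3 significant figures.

2.70 nm

The Lyman series terminates on n_f = 1; the third line has n_i = 1+3 = 4.
ΔE = 489.6 × (1/1² − 1/4²) = 459.0 eV.
λ = 1240 / 459.0 = 2.70 nm.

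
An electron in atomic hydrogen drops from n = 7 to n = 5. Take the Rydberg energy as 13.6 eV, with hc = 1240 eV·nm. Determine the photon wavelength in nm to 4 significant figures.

4654 nm

ΔE = 13.60 × (1/5² − 1/7²) = 13.60 × 0.01959 = 0.2664 eV.
λ = hc/ΔE = 1240 / 0.2664 = 4654 nm.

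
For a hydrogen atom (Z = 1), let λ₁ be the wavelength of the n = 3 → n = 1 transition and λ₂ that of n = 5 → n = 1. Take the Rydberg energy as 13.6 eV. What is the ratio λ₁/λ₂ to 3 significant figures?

1.08

λ ∝ 1/ΔE ∝ 1/(1/n_f² − 1/n_i²), and the Z² and hc factors cancel in the ratio.
λ₁/λ₂ = (1/1² − 1/5²)/(1/1² − 1/3²) = 0.9600/0.8889 = 1.08.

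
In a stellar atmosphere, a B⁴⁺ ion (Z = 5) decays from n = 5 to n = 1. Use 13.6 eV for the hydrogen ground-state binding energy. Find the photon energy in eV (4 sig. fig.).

326.4 eV

The Bohr energies scale as Z², so for Z = 5: E_n = −340.0/n² eV.
E_5 = −340.0/25 = −13.60 eV and E_1 = −340.0/1 = −340.0 eV.
The photon energy is |E_5 − E_1| = 326.4 eV.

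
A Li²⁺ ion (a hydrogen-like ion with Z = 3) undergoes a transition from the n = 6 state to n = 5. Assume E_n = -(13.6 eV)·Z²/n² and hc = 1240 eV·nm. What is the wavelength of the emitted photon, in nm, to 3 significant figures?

For Z = 3 the level energies scale as Z², so the effective Rydberg energy is 13.6 × 9 = 122.4 eV.
ΔE = 122.4 × (1/5² − 1/6²) = 122.4 × 0.01222 = 1.496 eV.
λ = hc/ΔE = 1240 / 1.496 = 829 nm.

829 nm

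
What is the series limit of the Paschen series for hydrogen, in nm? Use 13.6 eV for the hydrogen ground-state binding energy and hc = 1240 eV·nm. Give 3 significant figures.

821 nm

The Paschen series has lower level n_f = 3; the series limit corresponds to n_i → ∞.
ΔE_max = 13.6 × 1 / 3² = 1.511 eV.
λ_min = 1240 / 1.511 = 821 nm.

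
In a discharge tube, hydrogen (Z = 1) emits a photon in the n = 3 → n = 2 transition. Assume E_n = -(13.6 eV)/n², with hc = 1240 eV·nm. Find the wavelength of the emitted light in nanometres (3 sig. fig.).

ΔE = 13.60 × (1/2² − 1/3²) = 13.60 × 0.1389 = 1.889 eV.
λ = hc/ΔE = 1240 / 1.889 = 656 nm.

656 nm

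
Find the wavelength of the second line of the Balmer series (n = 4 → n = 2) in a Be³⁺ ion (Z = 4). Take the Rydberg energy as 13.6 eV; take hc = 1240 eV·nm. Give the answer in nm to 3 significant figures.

The Balmer series terminates on n_f = 2; the second line has n_i = 2+2 = 4.
ΔE = 217.6 × (1/2² − 1/4²) = 40.80 eV.
λ = 1240 / 40.80 = 30.4 nm.

30.4 nm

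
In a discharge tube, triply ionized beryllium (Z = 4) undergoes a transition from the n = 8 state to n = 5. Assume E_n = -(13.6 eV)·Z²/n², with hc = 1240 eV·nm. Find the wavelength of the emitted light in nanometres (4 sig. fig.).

For Z = 4 the level energies scale as Z², so the effective Rydberg energy is 13.6 × 16 = 217.6 eV.
ΔE = 217.6 × (1/5² − 1/8²) = 217.6 × 0.02438 = 5.304 eV.
λ = hc/ΔE = 1240 / 5.304 = 233.8 nm.

233.8 nm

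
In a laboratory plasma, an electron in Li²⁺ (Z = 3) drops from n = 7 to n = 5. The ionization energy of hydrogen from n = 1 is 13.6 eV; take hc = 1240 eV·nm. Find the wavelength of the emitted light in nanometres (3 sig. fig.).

517 nm

For Z = 3 the level energies scale as Z², so the effective Rydberg energy is 13.6 × 9 = 122.4 eV.
ΔE = 122.4 × (1/5² − 1/7²) = 122.4 × 0.01959 = 2.398 eV.
λ = hc/ΔE = 1240 / 2.398 = 517 nm.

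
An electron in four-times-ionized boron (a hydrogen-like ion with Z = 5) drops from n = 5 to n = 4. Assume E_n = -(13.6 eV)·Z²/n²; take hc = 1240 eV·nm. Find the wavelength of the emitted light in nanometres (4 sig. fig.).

For Z = 5 the level energies scale as Z², so the effective Rydberg energy is 13.6 × 25 = 340.0 eV.
ΔE = 340.0 × (1/4² − 1/5²) = 340.0 × 0.02250 = 7.650 eV.
λ = hc/ΔE = 1240 / 7.650 = 162.1 nm.

162.1 nm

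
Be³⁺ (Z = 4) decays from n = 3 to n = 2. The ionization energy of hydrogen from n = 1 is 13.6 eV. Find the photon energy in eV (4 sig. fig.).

30.22 eV

The Bohr energies scale as Z², so for Z = 4: E_n = −217.6/n² eV.
E_3 = −217.6/9 = −24.18 eV and E_2 = −217.6/4 = −54.40 eV.
The photon energy is |E_3 − E_2| = 30.22 eV.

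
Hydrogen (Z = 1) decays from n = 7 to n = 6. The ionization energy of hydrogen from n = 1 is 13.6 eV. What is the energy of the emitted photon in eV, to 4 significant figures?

0.1002 eV

E_7 = −13.60/49 = −0.2776 eV and E_6 = −13.60/36 = −0.3778 eV.
The photon energy is |E_7 − E_6| = 0.1002 eV.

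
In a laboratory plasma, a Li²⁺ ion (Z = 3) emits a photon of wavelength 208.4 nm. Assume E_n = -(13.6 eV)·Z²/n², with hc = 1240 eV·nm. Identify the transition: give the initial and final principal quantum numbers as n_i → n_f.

n_i = 4, n_f = 3

The photon energy is ΔE = hc/λ = 1240 / 208.4 = 5.950 eV.
With Z = 3, ΔE = 122.4 × (1/n_f² − 1/n_i²), so 1/n_f² − 1/n_i² = 0.04861.
Trying n_f = 3 gives 1/n_i² = 0.06250, i.e. n_i ≈ 4; this pair matches.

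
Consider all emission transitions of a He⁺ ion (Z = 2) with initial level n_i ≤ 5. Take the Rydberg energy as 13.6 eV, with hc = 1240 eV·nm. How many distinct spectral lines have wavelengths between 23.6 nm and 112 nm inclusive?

5

Enumerate all n_i → n_f pairs with 1 ≤ n_f < n_i ≤ 5 and compute λ = 1240 / [13.6·4·(1/n_f² − 1/n_i²)].
Lines falling in [23.6, 112] nm: 5→1 (23.74 nm), 4→1 (24.31 nm), 3→1 (25.64 nm), 2→1 (30.39 nm), 5→2 (108.5 nm).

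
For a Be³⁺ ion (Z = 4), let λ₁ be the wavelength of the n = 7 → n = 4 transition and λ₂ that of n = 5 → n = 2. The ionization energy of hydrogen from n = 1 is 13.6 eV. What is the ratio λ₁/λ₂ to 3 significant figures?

λ ∝ 1/ΔE ∝ 1/(1/n_f² − 1/n_i²), and the Z² and hc factors cancel in the ratio.
λ₁/λ₂ = (1/2² − 1/5²)/(1/4² − 1/7²) = 0.2100/0.04209 = 4.99.

4.99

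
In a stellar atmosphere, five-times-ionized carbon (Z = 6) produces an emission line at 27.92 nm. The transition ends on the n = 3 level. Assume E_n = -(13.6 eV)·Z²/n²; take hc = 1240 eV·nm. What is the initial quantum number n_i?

n_i = 7

The photon energy is ΔE = hc/λ = 1240 / 27.92 = 44.41 eV.
With Z = 6, ΔE = 489.6 × (1/n_f² − 1/n_i²), so 1/n_f² − 1/n_i² = 0.09071.
With n_f = 3: 1/n_i² = 1/9 − 0.09071 = 0.02040, so n_i ≈ 7.00.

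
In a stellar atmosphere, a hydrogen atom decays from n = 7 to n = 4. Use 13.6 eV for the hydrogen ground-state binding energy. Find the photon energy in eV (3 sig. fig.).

0.572 eV

E_7 = −13.60/49 = −0.2776 eV and E_4 = −13.60/16 = −0.8500 eV.
The photon energy is |E_7 − E_4| = 0.572 eV.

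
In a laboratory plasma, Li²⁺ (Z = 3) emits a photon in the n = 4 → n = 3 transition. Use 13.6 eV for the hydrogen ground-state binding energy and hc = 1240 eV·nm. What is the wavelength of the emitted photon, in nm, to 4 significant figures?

For Z = 3 the level energies scale as Z², so the effective Rydberg energy is 13.6 × 9 = 122.4 eV.
ΔE = 122.4 × (1/3² − 1/4²) = 122.4 × 0.04861 = 5.950 eV.
λ = hc/ΔE = 1240 / 5.950 = 208.4 nm.

208.4 nm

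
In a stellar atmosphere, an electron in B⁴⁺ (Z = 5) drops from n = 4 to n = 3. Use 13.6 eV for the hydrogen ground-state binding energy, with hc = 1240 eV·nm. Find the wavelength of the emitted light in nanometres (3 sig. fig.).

For Z = 5 the level energies scale as Z², so the effective Rydberg energy is 13.6 × 25 = 340.0 eV.
ΔE = 340.0 × (1/3² − 1/4²) = 340.0 × 0.04861 = 16.53 eV.
λ = hc/ΔE = 1240 / 16.53 = 75.0 nm.

75.0 nm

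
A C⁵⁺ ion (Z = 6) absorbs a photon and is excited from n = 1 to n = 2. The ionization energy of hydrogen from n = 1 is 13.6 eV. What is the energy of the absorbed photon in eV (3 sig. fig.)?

367 eV

The Bohr energies scale as Z², so for Z = 6: E_n = −489.6/n² eV.
E_2 = −489.6/4 = −122.4 eV and E_1 = −489.6/1 = −489.6 eV.
The photon energy is |E_2 − E_1| = 367 eV.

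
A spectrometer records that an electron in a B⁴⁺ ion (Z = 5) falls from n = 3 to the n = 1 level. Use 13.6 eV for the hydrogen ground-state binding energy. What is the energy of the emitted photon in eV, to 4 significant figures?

302.2 eV

The Bohr energies scale as Z², so for Z = 5: E_n = −340.0/n² eV.
E_3 = −340.0/9 = −37.78 eV and E_1 = −340.0/1 = −340.0 eV.
The photon energy is |E_3 − E_1| = 302.2 eV.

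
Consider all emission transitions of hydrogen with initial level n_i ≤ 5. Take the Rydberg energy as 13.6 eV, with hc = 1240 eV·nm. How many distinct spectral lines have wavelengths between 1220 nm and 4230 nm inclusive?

3

Enumerate all n_i → n_f pairs with 1 ≤ n_f < n_i ≤ 5 and compute λ = 1240 / [13.6·1·(1/n_f² − 1/n_i²)].
Lines falling in [1220, 4230] nm: 5→3 (1282 nm), 4→3 (1876 nm), 5→4 (4052 nm).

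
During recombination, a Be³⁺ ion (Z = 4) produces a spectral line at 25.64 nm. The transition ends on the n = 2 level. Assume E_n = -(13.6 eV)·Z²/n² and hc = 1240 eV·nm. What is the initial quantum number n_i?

n_i = 6

The photon energy is ΔE = hc/λ = 1240 / 25.64 = 48.36 eV.
With Z = 4, ΔE = 217.6 × (1/n_f² − 1/n_i²), so 1/n_f² − 1/n_i² = 0.2223.
With n_f = 2: 1/n_i² = 1/4 − 0.2223 = 0.02775, so n_i ≈ 6.00.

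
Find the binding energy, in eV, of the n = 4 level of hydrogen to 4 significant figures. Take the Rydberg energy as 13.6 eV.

0.8500 eV

E_4 = −13.60/16 = −0.8500 eV, so ionization (to E = 0) requires 0.8500 eV.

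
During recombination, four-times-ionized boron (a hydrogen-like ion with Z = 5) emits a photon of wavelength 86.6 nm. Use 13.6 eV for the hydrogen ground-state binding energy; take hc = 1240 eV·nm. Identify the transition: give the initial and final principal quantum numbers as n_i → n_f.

The photon energy is ΔE = hc/λ = 1240 / 86.6 = 14.32 eV.
With Z = 5, ΔE = 340.0 × (1/n_f² − 1/n_i²), so 1/n_f² − 1/n_i² = 0.04211.
Trying n_f = 4 gives 1/n_i² = 0.02039, i.e. n_i ≈ 7; this pair matches.

n_i = 7, n_f = 4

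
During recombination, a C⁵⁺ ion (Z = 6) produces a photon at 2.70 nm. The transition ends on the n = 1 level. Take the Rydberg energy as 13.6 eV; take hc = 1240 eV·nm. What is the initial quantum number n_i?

The photon energy is ΔE = hc/λ = 1240 / 2.70 = 459.3 eV.
With Z = 6, ΔE = 489.6 × (1/n_f² − 1/n_i²), so 1/n_f² − 1/n_i² = 0.9380.
With n_f = 1: 1/n_i² = 1/1 − 0.9380 = 0.06197, so n_i ≈ 4.02.

n_i = 4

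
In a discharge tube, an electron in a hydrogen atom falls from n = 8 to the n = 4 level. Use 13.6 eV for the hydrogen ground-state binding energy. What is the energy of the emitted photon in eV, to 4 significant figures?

E_8 = −13.60/64 = −0.2125 eV and E_4 = −13.60/16 = −0.8500 eV.
The photon energy is |E_8 − E_4| = 0.6375 eV.

0.6375 eV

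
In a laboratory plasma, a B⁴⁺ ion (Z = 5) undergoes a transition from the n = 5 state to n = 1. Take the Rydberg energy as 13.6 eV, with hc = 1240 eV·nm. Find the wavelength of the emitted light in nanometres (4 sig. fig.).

For Z = 5 the level energies scale as Z², so the effective Rydberg energy is 13.6 × 25 = 340.0 eV.
ΔE = 340.0 × (1/1² − 1/5²) = 340.0 × 0.9600 = 326.4 eV.
λ = hc/ΔE = 1240 / 326.4 = 3.799 nm.

3.799 nm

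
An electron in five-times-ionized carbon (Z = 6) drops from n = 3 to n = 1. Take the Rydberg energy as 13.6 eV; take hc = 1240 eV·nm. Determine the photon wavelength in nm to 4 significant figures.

2.849 nm

For Z = 6 the level energies scale as Z², so the effective Rydberg energy is 13.6 × 36 = 489.6 eV.
ΔE = 489.6 × (1/1² − 1/3²) = 489.6 × 0.8889 = 435.2 eV.
λ = hc/ΔE = 1240 / 435.2 = 2.849 nm.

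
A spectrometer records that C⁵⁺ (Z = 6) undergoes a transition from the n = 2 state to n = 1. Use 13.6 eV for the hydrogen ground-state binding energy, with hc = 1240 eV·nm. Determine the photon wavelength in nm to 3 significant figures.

3.38 nm

For Z = 6 the level energies scale as Z², so the effective Rydberg energy is 13.6 × 36 = 489.6 eV.
ΔE = 489.6 × (1/1² − 1/2²) = 489.6 × 0.7500 = 367.2 eV.
λ = hc/ΔE = 1240 / 367.2 = 3.38 nm.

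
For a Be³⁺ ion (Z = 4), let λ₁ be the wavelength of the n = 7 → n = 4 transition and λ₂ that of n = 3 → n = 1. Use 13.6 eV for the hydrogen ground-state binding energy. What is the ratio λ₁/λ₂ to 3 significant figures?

λ ∝ 1/ΔE ∝ 1/(1/n_f² − 1/n_i²), and the Z² and hc factors cancel in the ratio.
λ₁/λ₂ = (1/1² − 1/3²)/(1/4² − 1/7²) = 0.8889/0.04209 = 21.1.

21.1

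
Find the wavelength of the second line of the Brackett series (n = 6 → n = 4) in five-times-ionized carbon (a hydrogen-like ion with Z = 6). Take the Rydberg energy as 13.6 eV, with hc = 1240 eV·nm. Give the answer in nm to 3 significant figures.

The Brackett series terminates on n_f = 4; the second line has n_i = 4+2 = 6.
ΔE = 489.6 × (1/4² − 1/6²) = 17.00 eV.
λ = 1240 / 17.00 = 72.9 nm.

72.9 nm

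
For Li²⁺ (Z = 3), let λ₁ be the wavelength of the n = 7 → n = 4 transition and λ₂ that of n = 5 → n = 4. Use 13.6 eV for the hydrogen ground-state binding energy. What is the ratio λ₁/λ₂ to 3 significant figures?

0.535

λ ∝ 1/ΔE ∝ 1/(1/n_f² − 1/n_i²), and the Z² and hc factors cancel in the ratio.
λ₁/λ₂ = (1/4² − 1/5²)/(1/4² − 1/7²) = 0.02250/0.04209 = 0.535.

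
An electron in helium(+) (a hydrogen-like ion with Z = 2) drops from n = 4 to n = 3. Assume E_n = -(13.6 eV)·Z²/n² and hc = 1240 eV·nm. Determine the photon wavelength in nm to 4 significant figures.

For Z = 2 the level energies scale as Z², so the effective Rydberg energy is 13.6 × 4 = 54.40 eV.
ΔE = 54.40 × (1/3² − 1/4²) = 54.40 × 0.04861 = 2.644 eV.
λ = hc/ΔE = 1240 / 2.644 = 468.9 nm.

468.9 nm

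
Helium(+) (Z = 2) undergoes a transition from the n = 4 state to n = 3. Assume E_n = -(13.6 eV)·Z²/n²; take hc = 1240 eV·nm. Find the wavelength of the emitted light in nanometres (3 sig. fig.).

For Z = 2 the level energies scale as Z², so the effective Rydberg energy is 13.6 × 4 = 54.40 eV.
ΔE = 54.40 × (1/3² − 1/4²) = 54.40 × 0.04861 = 2.644 eV.
λ = hc/ΔE = 1240 / 2.644 = 469 nm.

469 nm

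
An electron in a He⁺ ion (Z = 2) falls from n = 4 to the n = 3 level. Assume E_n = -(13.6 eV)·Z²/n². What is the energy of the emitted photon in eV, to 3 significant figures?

The Bohr energies scale as Z², so for Z = 2: E_n = −54.40/n² eV.
E_4 = −54.40/16 = −3.400 eV and E_3 = −54.40/9 = −6.044 eV.
The photon energy is |E_4 − E_3| = 2.64 eV.

2.64 eV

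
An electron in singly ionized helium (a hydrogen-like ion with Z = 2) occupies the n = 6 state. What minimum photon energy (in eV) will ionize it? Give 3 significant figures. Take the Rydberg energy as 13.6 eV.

1.51 eV

E_n = −13.6 Z²/n² = −54.40/n² eV for Z = 2.
E_6 = −54.40/36 = −1.51 eV, so ionization (to E = 0) requires 1.51 eV.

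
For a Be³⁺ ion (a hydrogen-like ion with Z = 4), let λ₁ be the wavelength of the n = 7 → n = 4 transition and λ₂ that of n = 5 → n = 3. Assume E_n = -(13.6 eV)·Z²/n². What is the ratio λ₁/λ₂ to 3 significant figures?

1.69

λ ∝ 1/ΔE ∝ 1/(1/n_f² − 1/n_i²), and the Z² and hc factors cancel in the ratio.
λ₁/λ₂ = (1/3² − 1/5²)/(1/4² − 1/7²) = 0.07111/0.04209 = 1.69.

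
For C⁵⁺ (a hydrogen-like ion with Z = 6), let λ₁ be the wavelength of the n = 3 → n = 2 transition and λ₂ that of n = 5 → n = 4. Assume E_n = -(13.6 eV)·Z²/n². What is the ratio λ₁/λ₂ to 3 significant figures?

λ ∝ 1/ΔE ∝ 1/(1/n_f² − 1/n_i²), and the Z² and hc factors cancel in the ratio.
λ₁/λ₂ = (1/4² − 1/5²)/(1/2² − 1/3²) = 0.02250/0.1389 = 0.162.

0.162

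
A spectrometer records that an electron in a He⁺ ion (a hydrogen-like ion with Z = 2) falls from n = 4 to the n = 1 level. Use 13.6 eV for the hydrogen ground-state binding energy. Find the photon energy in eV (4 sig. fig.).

51.00 eV

The Bohr energies scale as Z², so for Z = 2: E_n = −54.40/n² eV.
E_4 = −54.40/16 = −3.400 eV and E_1 = −54.40/1 = −54.40 eV.
The photon energy is |E_4 − E_1| = 51.00 eV.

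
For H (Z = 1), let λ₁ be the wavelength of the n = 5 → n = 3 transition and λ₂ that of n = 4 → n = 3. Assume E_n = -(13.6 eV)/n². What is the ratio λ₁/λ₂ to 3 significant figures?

0.684

λ ∝ 1/ΔE ∝ 1/(1/n_f² − 1/n_i²), and the Z² and hc factors cancel in the ratio.
λ₁/λ₂ = (1/3² − 1/4²)/(1/3² − 1/5²) = 0.04861/0.07111 = 0.684.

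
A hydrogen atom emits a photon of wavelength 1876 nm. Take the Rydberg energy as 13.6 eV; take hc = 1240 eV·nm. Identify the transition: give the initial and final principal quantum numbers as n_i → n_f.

The photon energy is ΔE = hc/λ = 1240 / 1876 = 0.6610 eV.
With Z = 1, ΔE = 13.60 × (1/n_f² − 1/n_i²), so 1/n_f² − 1/n_i² = 0.04860.
Trying n_f = 3 gives 1/n_i² = 0.06251, i.e. n_i ≈ 4; this pair matches.

n_i = 4, n_f = 3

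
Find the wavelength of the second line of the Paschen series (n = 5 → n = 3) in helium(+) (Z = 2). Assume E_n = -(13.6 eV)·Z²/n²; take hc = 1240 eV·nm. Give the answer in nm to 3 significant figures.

The Paschen series terminates on n_f = 3; the second line has n_i = 3+2 = 5.
ΔE = 54.40 × (1/3² − 1/5²) = 3.868 eV.
λ = 1240 / 3.868 = 321 nm.

321 nm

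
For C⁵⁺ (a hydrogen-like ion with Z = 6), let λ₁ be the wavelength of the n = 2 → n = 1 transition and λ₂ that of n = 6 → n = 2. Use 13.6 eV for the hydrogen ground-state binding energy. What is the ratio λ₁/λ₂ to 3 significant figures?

0.296

λ ∝ 1/ΔE ∝ 1/(1/n_f² − 1/n_i²), and the Z² and hc factors cancel in the ratio.
λ₁/λ₂ = (1/2² − 1/6²)/(1/1² − 1/2²) = 0.2222/0.7500 = 0.296.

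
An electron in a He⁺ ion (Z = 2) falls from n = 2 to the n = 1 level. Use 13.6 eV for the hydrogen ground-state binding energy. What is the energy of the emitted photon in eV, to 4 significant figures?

The Bohr energies scale as Z², so for Z = 2: E_n = −54.40/n² eV.
E_2 = −54.40/4 = −13.60 eV and E_1 = −54.40/1 = −54.40 eV.
The photon energy is |E_2 − E_1| = 40.80 eV.

40.80 eV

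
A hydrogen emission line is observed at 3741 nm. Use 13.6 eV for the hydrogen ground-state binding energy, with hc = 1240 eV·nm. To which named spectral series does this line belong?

ΔE = 1240/3741 = 0.3315 eV.
This matches 13.6 × (1/5² − 1/8²), so n_f = 5: the Pfund series.

Pfund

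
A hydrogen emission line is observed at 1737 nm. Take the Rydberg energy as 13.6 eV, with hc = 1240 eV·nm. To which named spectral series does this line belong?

Brackett

ΔE = 1240/1737 = 0.7139 eV.
This matches 13.6 × (1/4² − 1/10²), so n_f = 4: the Brackett series.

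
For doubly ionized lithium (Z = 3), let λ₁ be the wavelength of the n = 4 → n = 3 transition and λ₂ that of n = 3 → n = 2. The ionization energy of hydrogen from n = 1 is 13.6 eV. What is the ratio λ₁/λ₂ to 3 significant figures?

λ ∝ 1/ΔE ∝ 1/(1/n_f² − 1/n_i²), and the Z² and hc factors cancel in the ratio.
λ₁/λ₂ = (1/2² − 1/3²)/(1/3² − 1/4²) = 0.1389/0.04861 = 2.86.

2.86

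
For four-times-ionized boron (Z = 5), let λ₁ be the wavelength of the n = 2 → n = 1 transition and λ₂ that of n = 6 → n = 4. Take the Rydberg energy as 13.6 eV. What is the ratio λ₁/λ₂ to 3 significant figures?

0.0463

λ ∝ 1/ΔE ∝ 1/(1/n_f² − 1/n_i²), and the Z² and hc factors cancel in the ratio.
λ₁/λ₂ = (1/4² − 1/6²)/(1/1² − 1/2²) = 0.03472/0.7500 = 0.0463.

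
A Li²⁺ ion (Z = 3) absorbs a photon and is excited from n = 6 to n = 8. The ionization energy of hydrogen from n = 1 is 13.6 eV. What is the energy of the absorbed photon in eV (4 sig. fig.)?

1.488 eV

The Bohr energies scale as Z², so for Z = 3: E_n = −122.4/n² eV.
E_8 = −122.4/64 = −1.913 eV and E_6 = −122.4/36 = −3.400 eV.
The photon energy is |E_8 − E_6| = 1.488 eV.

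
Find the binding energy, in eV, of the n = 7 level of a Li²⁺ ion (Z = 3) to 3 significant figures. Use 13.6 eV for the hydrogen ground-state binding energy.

E_n = −13.6 Z²/n² = −122.4/n² eV for Z = 3.
E_7 = −122.4/49 = −2.50 eV, so ionization (to E = 0) requires 2.50 eV.

2.50 eV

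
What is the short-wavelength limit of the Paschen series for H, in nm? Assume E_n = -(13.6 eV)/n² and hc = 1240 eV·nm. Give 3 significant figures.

821 nm

The Paschen series has lower level n_f = 3; the series limit corresponds to n_i → ∞.
ΔE_max = 13.6 × 1 / 3² = 1.511 eV.
λ_min = 1240 / 1.511 = 821 nm.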